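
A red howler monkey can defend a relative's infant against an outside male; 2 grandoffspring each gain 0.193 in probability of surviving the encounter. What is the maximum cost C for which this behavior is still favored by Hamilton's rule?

0.0965

r to a grandoffspring = 0.25 (two parent–offspring links: r = (1/2)^2 = 1/4).
Hamilton's rule: n·r·B > C, so the trait is favored while C < n·r·B = 2·0.25·0.193 = 0.0965.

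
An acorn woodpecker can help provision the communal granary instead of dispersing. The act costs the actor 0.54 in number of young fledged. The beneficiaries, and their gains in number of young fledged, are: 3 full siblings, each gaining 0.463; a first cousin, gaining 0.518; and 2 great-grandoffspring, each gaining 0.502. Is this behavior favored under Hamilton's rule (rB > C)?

Hamilton's rule: the trait is favored when the sum of r·B over every recipient exceeds the actor's cost C.
r to a full sibling = 0.5 (full sibs share both parents — two paths of length 2: r = 2·(1/2)^2 = 1/2).
r to a first cousin = 1/8 (first cousins share one grandparent pair — two paths of length 4: r = 2·(1/2)^4 = 1/8).
r to a great-grandoffspring = 1/8 (three parent–offspring links: r = (1/2)^3 = 1/8).
Summing one r·B term per recipient: 3·0.5·0.463 + 1·0.125·0.518 + 2·0.125·0.502 = 0.88475.
0.88475 > 0.54: the indirect benefit exceeds the cost.

Yes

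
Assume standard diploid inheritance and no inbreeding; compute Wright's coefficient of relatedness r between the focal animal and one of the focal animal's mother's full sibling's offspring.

Each parent–offspring link contributes a factor of 1/2, and independent paths through distinct common ancestors add.
First cousins share one grandparent pair — two paths of length 4: r = 2·(1/2)^4 = 1/8.

0.125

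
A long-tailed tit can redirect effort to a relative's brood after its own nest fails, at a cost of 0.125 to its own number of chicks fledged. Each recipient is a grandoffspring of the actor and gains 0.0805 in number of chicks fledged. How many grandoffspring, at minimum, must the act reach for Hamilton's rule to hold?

r to a grandoffspring = 1/4 (two parent–offspring links: r = (1/2)^2 = 1/4).
Hamilton's rule: n·r·B > C  ⇒  n > C/(r·B) = 0.125/(0.25·0.0805) = 6.211.
The smallest integer exceeding 6.211 is 7.

7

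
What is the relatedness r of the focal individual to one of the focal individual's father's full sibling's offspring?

0.125

Each parent–offspring link contributes a factor of 1/2, and independent paths through distinct common ancestors add.
First cousins share one grandparent pair — two paths of length 4: r = 2·(1/2)^4 = 1/8.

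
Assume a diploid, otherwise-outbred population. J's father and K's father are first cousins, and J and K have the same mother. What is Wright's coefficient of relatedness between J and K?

Wright's path rule: contributions from independent ancestry routes add.
J and K are related in two ways: second cousins through their fathers (r = 1/32) and half-sibs through their shared mother (r = 1/4).
r = 1/32 + 1/4 = 0.28125.

0.28125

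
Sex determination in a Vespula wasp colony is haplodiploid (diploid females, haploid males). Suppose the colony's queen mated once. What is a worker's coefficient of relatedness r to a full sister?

0.75

Haplodiploid full sisters inherit their father's entire haploid genome identically (contributing 1/2) and on average half of their mother's contribution (1/2 · 1/2 = 1/4); r = 1/2 + 1/4 = 3/4.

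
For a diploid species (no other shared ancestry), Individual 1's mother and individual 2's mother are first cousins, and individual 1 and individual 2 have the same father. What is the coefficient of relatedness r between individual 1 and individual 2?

Independent pedigree routes through distinct common ancestors add.
Individual 1 and individual 2 are related in two ways: second cousins through their mothers (r = 1/32) and half-sibs through their shared father (r = 1/4).
r = 1/32 + 1/4 = 9/32 = 0.28125.

0.28125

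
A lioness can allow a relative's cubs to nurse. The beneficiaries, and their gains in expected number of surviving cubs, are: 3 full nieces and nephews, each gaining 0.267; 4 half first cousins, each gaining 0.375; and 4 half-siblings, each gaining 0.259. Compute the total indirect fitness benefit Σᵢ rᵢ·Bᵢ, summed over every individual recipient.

0.553

r to a full niece or nephew = 0.25 (full aunt/uncle↔niece/nephew: two paths of length 3 through the shared grandparent pair: r = 2·(1/2)^3 = 1/4).
r to a half first cousin = 1/16 (half first cousins share one grandparent — one path of length 4: r = (1/2)^4 = 1/16).
r to a half-sibling = 0.25 (half-sibs share one parent — one path of length 2: r = (1/2)^2 = 1/4).
Summing one r·B term per recipient: 3·0.25·0.267 + 4·0.0625·0.375 + 4·0.25·0.259 = 0.553.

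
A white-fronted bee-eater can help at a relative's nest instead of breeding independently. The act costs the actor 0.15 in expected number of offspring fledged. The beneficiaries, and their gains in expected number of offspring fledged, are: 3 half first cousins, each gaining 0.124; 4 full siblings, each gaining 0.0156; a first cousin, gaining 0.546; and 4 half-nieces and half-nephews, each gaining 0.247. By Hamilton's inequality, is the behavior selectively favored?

Hamilton's rule: the trait is favored when the sum of r·B over every recipient exceeds the actor's cost C.
r to a half first cousin = 1/16 (half first cousins share one grandparent — one path of length 4: r = (1/2)^4 = 1/16).
r to a full sibling = 0.5 (full sibs share both parents — two paths of length 2: r = 2·(1/2)^2 = 1/2).
r to a first cousin = 1/8 (first cousins share one grandparent pair — two paths of length 4: r = 2·(1/2)^4 = 1/8).
r to a half-niece or half-nephew = 0.125 (half-aunt/uncle↔niece/nephew: one path of length 3: r = (1/2)^3 = 1/8).
Summing one r·B term per recipient: 3·0.0625·0.124 + 4·0.5·0.0156 + 1·0.125·0.546 + 4·0.125·0.247 = 0.2462.
0.2462 > 0.15: the indirect benefit exceeds the cost.

Yes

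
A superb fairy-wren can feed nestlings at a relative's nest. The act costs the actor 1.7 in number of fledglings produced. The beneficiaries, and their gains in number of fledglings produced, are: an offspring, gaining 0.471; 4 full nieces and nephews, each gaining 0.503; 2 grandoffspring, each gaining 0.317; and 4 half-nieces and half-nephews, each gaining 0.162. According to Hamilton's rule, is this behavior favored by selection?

No

Hamilton's rule: the trait is favored when the sum of r·B over every recipient exceeds the actor's cost C.
r to an offspring = 0.5 (one parent–offspring link: r = (1/2)^1 = 1/2).
r to a full niece or nephew = 0.25 (full aunt/uncle↔niece/nephew: two paths of length 3 through the shared grandparent pair: r = 2·(1/2)^3 = 1/4).
r to a grandoffspring = 0.25 (two parent–offspring links: r = (1/2)^2 = 1/4).
r to a half-niece or half-nephew = 1/8 (half-aunt/uncle↔niece/nephew: one path of length 3: r = (1/2)^3 = 1/8).
Summing one r·B term per recipient: 1·0.5·0.471 + 4·0.25·0.503 + 2·0.25·0.317 + 4·0.125·0.162 = 0.978.
0.978 < 1.7: the indirect benefit is less than the cost.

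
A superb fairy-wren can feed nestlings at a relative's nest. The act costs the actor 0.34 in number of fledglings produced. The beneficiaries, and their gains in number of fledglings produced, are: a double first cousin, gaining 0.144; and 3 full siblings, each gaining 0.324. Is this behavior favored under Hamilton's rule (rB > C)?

Hamilton's rule: the trait is favored when the sum of r·B over every recipient exceeds the actor's cost C.
r to a double first cousin = 0.25 (double first cousins share both grandparent pairs — four paths of length 4: r = 4·(1/2)^4 = 1/4).
r to a full sibling = 0.5 (full sibs share both parents — two paths of length 2: r = 2·(1/2)^2 = 1/2).
Summing one r·B term per recipient: 1·0.25·0.144 + 3·0.5·0.324 = 0.522.
0.522 > 0.34: the indirect benefit exceeds the cost.

Yes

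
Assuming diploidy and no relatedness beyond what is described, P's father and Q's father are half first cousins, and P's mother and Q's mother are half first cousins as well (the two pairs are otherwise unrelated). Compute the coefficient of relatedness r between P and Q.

Independent pedigree routes through distinct common ancestors add.
P and Q are related in two ways: half second cousins through their fathers (r = 1/64) and half second cousins through their mothers (r = 1/64).
r = 1/64 + 1/64 = 0.03125.

0.03125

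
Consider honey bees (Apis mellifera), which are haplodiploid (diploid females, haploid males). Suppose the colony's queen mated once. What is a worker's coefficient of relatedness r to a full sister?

Haplodiploid full sisters inherit their father's entire haploid genome identically (contributing 1/2) and on average half of their mother's contribution (1/2 · 1/2 = 1/4); r = 1/2 + 1/4 = 3/4.

0.75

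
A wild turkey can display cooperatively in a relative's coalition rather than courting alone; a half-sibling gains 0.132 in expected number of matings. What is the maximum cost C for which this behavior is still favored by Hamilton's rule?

r to a half-sibling = 1/4 (half-sibs share one parent — one path of length 2: r = (1/2)^2 = 1/4).
Hamilton's rule: n·r·B > C, so the trait is favored while C < n·r·B = 1·0.25·0.132 = 0.033.

0.033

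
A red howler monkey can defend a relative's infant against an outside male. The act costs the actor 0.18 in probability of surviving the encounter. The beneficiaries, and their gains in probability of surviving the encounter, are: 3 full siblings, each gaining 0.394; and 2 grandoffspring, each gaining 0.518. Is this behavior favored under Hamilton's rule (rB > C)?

Yes

Hamilton's rule: the trait is favored when the sum of r·B over every recipient exceeds the actor's cost C.
r to a full sibling = 1/2 (full sibs share both parents — two paths of length 2: r = 2·(1/2)^2 = 1/2).
r to a grandoffspring = 0.25 (two parent–offspring links: r = (1/2)^2 = 1/4).
Summing one r·B term per recipient: 3·0.5·0.394 + 2·0.25·0.518 = 0.85.
0.85 > 0.18: the indirect benefit exceeds the cost.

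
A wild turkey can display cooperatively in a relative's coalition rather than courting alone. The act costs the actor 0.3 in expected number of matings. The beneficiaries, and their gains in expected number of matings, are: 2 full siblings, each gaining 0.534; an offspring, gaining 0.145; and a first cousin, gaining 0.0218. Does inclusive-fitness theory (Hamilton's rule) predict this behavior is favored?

Hamilton's rule: the trait is favored when the sum of r·B over every recipient exceeds the actor's cost C.
r to a full sibling = 1/2 (full sibs share both parents — two paths of length 2: r = 2·(1/2)^2 = 1/2).
r to an offspring = 1/2 (one parent–offspring link: r = (1/2)^1 = 1/2).
r to a first cousin = 1/8 (first cousins share one grandparent pair — two paths of length 4: r = 2·(1/2)^4 = 1/8).
Summing one r·B term per recipient: 2·0.5·0.534 + 1·0.5·0.145 + 1·0.125·0.0218 = 0.609225.
0.609225 > 0.3: the indirect benefit exceeds the cost.

Yes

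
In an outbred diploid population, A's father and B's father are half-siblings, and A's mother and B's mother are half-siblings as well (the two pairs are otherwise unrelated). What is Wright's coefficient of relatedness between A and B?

0.125

Wright's path rule: contributions from independent ancestry routes add.
A and B are related in two ways: half first cousins through their fathers (r = 1/16) and half first cousins through their mothers (r = 1/16).
r = 1/16 + 1/16 = 1/8 = 0.125.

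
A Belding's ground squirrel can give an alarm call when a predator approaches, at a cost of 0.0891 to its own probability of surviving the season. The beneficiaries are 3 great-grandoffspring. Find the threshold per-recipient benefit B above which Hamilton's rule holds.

0.2376

r to a great-grandoffspring = 0.125 (three parent–offspring links: r = (1/2)^3 = 1/8).
Hamilton's rule with n recipients of equal r: n·r·B > C, so B > C/(n·r) = 0.0891/(3·0.125) = 0.2376.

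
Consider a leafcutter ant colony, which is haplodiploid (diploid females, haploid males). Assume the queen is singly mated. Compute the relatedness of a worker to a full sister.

Haplodiploid full sisters inherit their father's entire haploid genome identically (contributing 1/2) and on average half of their mother's contribution (1/2 · 1/2 = 1/4); r = 1/2 + 1/4 = 3/4.

0.75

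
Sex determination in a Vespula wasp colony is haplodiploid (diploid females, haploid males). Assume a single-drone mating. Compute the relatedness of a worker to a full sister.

Haplodiploid full sisters inherit their father's entire haploid genome identically (contributing 1/2) and on average half of their mother's contribution (1/2 · 1/2 = 1/4); r = 1/2 + 1/4 = 3/4.

0.75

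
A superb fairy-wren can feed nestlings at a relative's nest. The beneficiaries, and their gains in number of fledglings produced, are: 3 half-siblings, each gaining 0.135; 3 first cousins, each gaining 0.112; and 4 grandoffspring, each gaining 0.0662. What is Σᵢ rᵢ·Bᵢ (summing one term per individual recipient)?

r to a half-sibling = 0.25 (half-sibs share one parent — one path of length 2: r = (1/2)^2 = 1/4).
r to a first cousin = 1/8 (first cousins share one grandparent pair — two paths of length 4: r = 2·(1/2)^4 = 1/8).
r to a grandoffspring = 0.25 (two parent–offspring links: r = (1/2)^2 = 1/4).
Summing one r·B term per recipient: 3·0.25·0.135 + 3·0.125·0.112 + 4·0.25·0.0662 = 0.20945.

0.20945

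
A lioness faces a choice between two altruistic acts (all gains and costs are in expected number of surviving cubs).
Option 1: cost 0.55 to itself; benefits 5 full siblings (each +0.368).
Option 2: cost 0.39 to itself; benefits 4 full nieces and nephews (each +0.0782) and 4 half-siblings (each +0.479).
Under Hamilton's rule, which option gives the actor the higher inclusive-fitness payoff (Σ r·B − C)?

Option 1

Option 1: r to a full sibling = 0.5.
Option 1: Σ r·B − C = (5·0.5·0.368) − 0.55 = 0.37.
Option 2: r to a full niece or nephew = 0.25.
Option 2: r to a half-sibling = 0.25.
Option 2: Σ r·B − C = (4·0.25·0.0782 + 4·0.25·0.479) − 0.39 = 0.1672.
Option 1 has the higher net inclusive-fitness payoff.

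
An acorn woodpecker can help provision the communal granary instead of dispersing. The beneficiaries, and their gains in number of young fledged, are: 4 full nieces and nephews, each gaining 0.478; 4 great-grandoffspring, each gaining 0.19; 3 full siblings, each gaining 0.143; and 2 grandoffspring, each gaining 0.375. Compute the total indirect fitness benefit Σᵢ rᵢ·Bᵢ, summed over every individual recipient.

0.975

r to a full niece or nephew = 0.25 (full aunt/uncle↔niece/nephew: two paths of length 3 through the shared grandparent pair: r = 2·(1/2)^3 = 1/4).
r to a great-grandoffspring = 0.125 (three parent–offspring links: r = (1/2)^3 = 1/8).
r to a full sibling = 0.5 (full sibs share both parents — two paths of length 2: r = 2·(1/2)^2 = 1/2).
r to a grandoffspring = 0.25 (two parent–offspring links: r = (1/2)^2 = 1/4).
Summing one r·B term per recipient: 4·0.25·0.478 + 4·0.125·0.19 + 3·0.5·0.143 + 2·0.25·0.375 = 0.975.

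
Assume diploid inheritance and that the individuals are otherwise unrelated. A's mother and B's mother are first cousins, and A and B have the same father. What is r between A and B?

0.28125

Relatedness sums over independent paths through distinct common ancestors.
A and B are related in two ways: second cousins through their mothers (r = 1/32) and half-sibs through their shared father (r = 1/4).
r = 1/32 + 1/4 = 0.28125.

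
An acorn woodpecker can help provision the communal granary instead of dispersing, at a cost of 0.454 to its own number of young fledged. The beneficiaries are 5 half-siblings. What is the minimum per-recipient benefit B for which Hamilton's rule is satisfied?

0.3632

r to a half-sibling = 0.25 (half-sibs share one parent — one path of length 2: r = (1/2)^2 = 1/4).
Hamilton's rule with n recipients of equal r: n·r·B > C, so B > C/(n·r) = 0.454/(5·0.25) = 0.3632.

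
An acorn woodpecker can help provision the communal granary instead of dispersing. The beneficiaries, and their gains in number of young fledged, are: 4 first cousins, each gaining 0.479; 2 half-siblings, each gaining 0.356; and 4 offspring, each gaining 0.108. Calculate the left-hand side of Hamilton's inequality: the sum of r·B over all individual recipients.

r to a first cousin = 0.125 (first cousins share one grandparent pair — two paths of length 4: r = 2·(1/2)^4 = 1/8).
r to a half-sibling = 0.25 (half-sibs share one parent — one path of length 2: r = (1/2)^2 = 1/4).
r to an offspring = 1/2 (one parent–offspring link: r = (1/2)^1 = 1/2).
Summing one r·B term per recipient: 4·0.125·0.479 + 2·0.25·0.356 + 4·0.5·0.108 = 0.6335.

0.6335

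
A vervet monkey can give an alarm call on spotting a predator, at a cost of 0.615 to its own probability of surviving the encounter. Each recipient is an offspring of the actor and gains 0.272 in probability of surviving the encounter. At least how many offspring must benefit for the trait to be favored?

5

r to an offspring = 1/2 (one parent–offspring link: r = (1/2)^1 = 1/2).
Hamilton's rule: n·r·B > C  ⇒  n > C/(r·B) = 0.615/(0.5·0.272) = 4.522.
The smallest integer exceeding 4.522 is 5.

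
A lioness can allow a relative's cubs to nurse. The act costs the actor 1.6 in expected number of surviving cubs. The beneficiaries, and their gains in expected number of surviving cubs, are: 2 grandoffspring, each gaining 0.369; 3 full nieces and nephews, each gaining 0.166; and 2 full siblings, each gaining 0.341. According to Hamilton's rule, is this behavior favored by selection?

No

Hamilton's rule: the trait is favored when the sum of r·B over every recipient exceeds the actor's cost C.
r to a grandoffspring = 0.25 (two parent–offspring links: r = (1/2)^2 = 1/4).
r to a full niece or nephew = 0.25 (full aunt/uncle↔niece/nephew: two paths of length 3 through the shared grandparent pair: r = 2·(1/2)^3 = 1/4).
r to a full sibling = 0.5 (full sibs share both parents — two paths of length 2: r = 2·(1/2)^2 = 1/2).
Summing one r·B term per recipient: 2·0.25·0.369 + 3·0.25·0.166 + 2·0.5·0.341 = 0.65.
0.65 < 1.6: the indirect benefit is less than the cost.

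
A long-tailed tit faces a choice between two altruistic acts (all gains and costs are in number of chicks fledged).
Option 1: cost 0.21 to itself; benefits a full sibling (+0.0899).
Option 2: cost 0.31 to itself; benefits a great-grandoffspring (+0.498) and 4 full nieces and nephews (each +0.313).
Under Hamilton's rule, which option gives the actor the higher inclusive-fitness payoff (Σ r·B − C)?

Option 1: r to a full sibling = 0.5.
Option 1: Σ r·B − C = (1·0.5·0.0899) − 0.21 = -0.16505.
Option 2: r to a great-grandoffspring = 0.125.
Option 2: r to a full niece or nephew = 0.25.
Option 2: Σ r·B − C = (1·0.125·0.498 + 4·0.25·0.313) − 0.31 = 0.06525.
Option 2 has the higher net inclusive-fitness payoff.

Option 2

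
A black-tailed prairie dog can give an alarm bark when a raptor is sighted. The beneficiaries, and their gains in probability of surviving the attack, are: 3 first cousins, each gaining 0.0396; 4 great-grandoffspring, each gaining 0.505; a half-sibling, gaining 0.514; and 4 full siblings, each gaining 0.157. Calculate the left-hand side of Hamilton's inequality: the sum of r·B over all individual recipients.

0.70985

r to a first cousin = 0.125 (first cousins share one grandparent pair — two paths of length 4: r = 2·(1/2)^4 = 1/8).
r to a great-grandoffspring = 1/8 (three parent–offspring links: r = (1/2)^3 = 1/8).
r to a half-sibling = 1/4 (half-sibs share one parent — one path of length 2: r = (1/2)^2 = 1/4).
r to a full sibling = 1/2 (full sibs share both parents — two paths of length 2: r = 2·(1/2)^2 = 1/2).
Summing one r·B term per recipient: 3·0.125·0.0396 + 4·0.125·0.505 + 1·0.25·0.514 + 4·0.5·0.157 = 0.70985.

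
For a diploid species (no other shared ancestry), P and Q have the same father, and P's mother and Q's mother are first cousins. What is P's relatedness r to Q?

0.28125

Relatedness sums over independent paths through distinct common ancestors.
P and Q are related in two ways: half-sibs through their shared father (r = 1/4) and second cousins through their mothers (r = 1/32).
r = 1/4 + 1/32 = 0.28125.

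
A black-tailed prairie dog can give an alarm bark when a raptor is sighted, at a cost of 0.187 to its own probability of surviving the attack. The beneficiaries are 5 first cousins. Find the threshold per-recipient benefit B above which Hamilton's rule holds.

0.2992

r to a first cousin = 0.125 (first cousins share one grandparent pair — two paths of length 4: r = 2·(1/2)^4 = 1/8).
Hamilton's rule with n recipients of equal r: n·r·B > C, so B > C/(n·r) = 0.187/(5·0.125) = 0.2992.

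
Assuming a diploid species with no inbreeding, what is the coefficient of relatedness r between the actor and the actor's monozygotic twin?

Each parent–offspring link contributes a factor of 1/2, and independent paths through distinct common ancestors add.
Monozygotic twins share every allele identical by descent: r = 1.

1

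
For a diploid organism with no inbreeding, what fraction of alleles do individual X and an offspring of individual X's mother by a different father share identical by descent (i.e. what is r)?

Each parent–offspring link contributes a factor of 1/2, and independent paths through distinct common ancestors add.
Half-sibs share one parent — one path of length 2: r = (1/2)^2 = 1/4.

0.25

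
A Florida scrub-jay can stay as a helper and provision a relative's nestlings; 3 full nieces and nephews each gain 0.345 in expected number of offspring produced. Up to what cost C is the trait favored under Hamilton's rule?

r to a full niece or nephew = 1/4 (full aunt/uncle↔niece/nephew: two paths of length 3 through the shared grandparent pair: r = 2·(1/2)^3 = 1/4).
Hamilton's rule: n·r·B > C, so the trait is favored while C < n·r·B = 3·0.25·0.345 = 0.25875.

0.25875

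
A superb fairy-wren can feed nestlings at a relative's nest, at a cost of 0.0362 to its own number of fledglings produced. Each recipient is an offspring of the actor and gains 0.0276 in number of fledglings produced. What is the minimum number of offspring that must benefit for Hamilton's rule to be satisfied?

3

r to an offspring = 1/2 (one parent–offspring link: r = (1/2)^1 = 1/2).
Hamilton's rule: n·r·B > C  ⇒  n > C/(r·B) = 0.0362/(0.5·0.0276) = 2.623.
The smallest integer exceeding 2.623 is 3.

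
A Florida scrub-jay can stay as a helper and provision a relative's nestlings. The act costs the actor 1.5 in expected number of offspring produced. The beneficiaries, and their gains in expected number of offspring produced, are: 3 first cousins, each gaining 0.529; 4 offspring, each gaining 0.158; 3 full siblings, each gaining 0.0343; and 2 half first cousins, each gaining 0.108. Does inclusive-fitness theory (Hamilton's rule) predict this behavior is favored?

Hamilton's rule: the trait is favored when the sum of r·B over every recipient exceeds the actor's cost C.
r to a first cousin = 0.125 (first cousins share one grandparent pair — two paths of length 4: r = 2·(1/2)^4 = 1/8).
r to an offspring = 1/2 (one parent–offspring link: r = (1/2)^1 = 1/2).
r to a full sibling = 1/2 (full sibs share both parents — two paths of length 2: r = 2·(1/2)^2 = 1/2).
r to a half first cousin = 0.0625 (half first cousins share one grandparent — one path of length 4: r = (1/2)^4 = 1/16).
Summing one r·B term per recipient: 3·0.125·0.529 + 4·0.5·0.158 + 3·0.5·0.0343 + 2·0.0625·0.108 = 0.579325.
0.579325 < 1.5: the indirect benefit is less than the cost.

No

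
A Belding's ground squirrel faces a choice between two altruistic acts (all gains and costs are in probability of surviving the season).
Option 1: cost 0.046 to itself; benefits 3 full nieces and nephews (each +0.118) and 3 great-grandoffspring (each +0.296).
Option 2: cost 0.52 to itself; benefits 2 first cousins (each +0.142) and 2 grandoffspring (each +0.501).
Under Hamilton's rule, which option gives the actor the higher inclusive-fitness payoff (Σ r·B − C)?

Option 1

Option 1: r to a full niece or nephew = 0.25.
Option 1: r to a great-grandoffspring = 0.125.
Option 1: Σ r·B − C = (3·0.25·0.118 + 3·0.125·0.296) − 0.046 = 0.1535.
Option 2: r to a first cousin = 0.125.
Option 2: r to a grandoffspring = 0.25.
Option 2: Σ r·B − C = (2·0.125·0.142 + 2·0.25·0.501) − 0.52 = -0.234.
Option 1 has the higher net inclusive-fitness payoff.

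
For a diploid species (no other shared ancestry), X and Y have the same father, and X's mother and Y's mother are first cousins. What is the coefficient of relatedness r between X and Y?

Independent pedigree routes through distinct common ancestors add.
X and Y are related in two ways: half-sibs through their shared father (r = 1/4) and second cousins through their mothers (r = 1/32).
r = 1/4 + 1/32 = 9/32 = 0.28125.

0.28125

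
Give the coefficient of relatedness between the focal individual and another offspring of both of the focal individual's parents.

Each parent–offspring link contributes a factor of 1/2, and independent paths through distinct common ancestors add.
Full sibs share both parents — two paths of length 2: r = 2·(1/2)^2 = 1/2.

0.5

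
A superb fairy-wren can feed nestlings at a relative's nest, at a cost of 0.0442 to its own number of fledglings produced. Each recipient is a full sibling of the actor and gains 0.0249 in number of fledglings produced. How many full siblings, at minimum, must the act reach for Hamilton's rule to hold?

4

r to a full sibling = 0.5 (full sibs share both parents — two paths of length 2: r = 2·(1/2)^2 = 1/2).
Hamilton's rule: n·r·B > C  ⇒  n > C/(r·B) = 0.0442/(0.5·0.0249) = 3.55.
The smallest integer exceeding 3.55 is 4.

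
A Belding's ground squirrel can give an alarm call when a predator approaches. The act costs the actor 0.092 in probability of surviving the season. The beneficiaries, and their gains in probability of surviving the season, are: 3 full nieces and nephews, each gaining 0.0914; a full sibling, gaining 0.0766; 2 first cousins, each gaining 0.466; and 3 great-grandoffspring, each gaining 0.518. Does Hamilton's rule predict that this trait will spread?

Hamilton's rule: the trait is favored when the sum of r·B over every recipient exceeds the actor's cost C.
r to a full niece or nephew = 0.25 (full aunt/uncle↔niece/nephew: two paths of length 3 through the shared grandparent pair: r = 2·(1/2)^3 = 1/4).
r to a full sibling = 1/2 (full sibs share both parents — two paths of length 2: r = 2·(1/2)^2 = 1/2).
r to a first cousin = 0.125 (first cousins share one grandparent pair — two paths of length 4: r = 2·(1/2)^4 = 1/8).
r to a great-grandoffspring = 1/8 (three parent–offspring links: r = (1/2)^3 = 1/8).
Summing one r·B term per recipient: 3·0.25·0.0914 + 1·0.5·0.0766 + 2·0.125·0.466 + 3·0.125·0.518 = 0.4176.
0.4176 > 0.092: the indirect benefit exceeds the cost.

Yes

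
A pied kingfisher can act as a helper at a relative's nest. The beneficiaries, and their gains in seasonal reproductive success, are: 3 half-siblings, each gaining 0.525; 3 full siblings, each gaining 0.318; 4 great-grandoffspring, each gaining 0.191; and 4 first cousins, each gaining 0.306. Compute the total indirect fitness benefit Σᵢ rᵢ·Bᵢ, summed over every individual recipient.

1.11925

r to a half-sibling = 0.25 (half-sibs share one parent — one path of length 2: r = (1/2)^2 = 1/4).
r to a full sibling = 1/2 (full sibs share both parents — two paths of length 2: r = 2·(1/2)^2 = 1/2).
r to a great-grandoffspring = 1/8 (three parent–offspring links: r = (1/2)^3 = 1/8).
r to a first cousin = 1/8 (first cousins share one grandparent pair — two paths of length 4: r = 2·(1/2)^4 = 1/8).
Summing one r·B term per recipient: 3·0.25·0.525 + 3·0.5·0.318 + 4·0.125·0.191 + 4·0.125·0.306 = 1.11925.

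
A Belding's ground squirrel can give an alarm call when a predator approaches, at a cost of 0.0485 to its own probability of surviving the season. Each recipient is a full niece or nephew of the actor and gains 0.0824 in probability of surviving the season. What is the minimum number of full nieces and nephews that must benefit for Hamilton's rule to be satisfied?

3

r to a full niece or nephew = 1/4 (full aunt/uncle↔niece/nephew: two paths of length 3 through the shared grandparent pair: r = 2·(1/2)^3 = 1/4).
Hamilton's rule: n·r·B > C  ⇒  n > C/(r·B) = 0.0485/(0.25·0.0824) = 2.354.
The smallest integer exceeding 2.354 is 3.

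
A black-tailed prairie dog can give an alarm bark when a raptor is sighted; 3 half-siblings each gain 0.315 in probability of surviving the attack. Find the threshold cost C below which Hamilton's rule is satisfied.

r to a half-sibling = 1/4 (half-sibs share one parent — one path of length 2: r = (1/2)^2 = 1/4).
Hamilton's rule: n·r·B > C, so the trait is favored while C < n·r·B = 3·0.25·0.315 = 0.23625.

0.23625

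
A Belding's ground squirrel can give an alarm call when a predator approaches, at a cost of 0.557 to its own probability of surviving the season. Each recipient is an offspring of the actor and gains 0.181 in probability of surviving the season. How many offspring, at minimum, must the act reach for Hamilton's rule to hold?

7

r to an offspring = 1/2 (one parent–offspring link: r = (1/2)^1 = 1/2).
Hamilton's rule: n·r·B > C  ⇒  n > C/(r·B) = 0.557/(0.5·0.181) = 6.155.
The smallest integer exceeding 6.155 is 7.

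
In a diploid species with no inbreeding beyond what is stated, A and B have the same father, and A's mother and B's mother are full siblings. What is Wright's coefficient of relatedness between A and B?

0.375

With two independent routes of shared ancestry, r is the sum of the two contributions.
A and B are related in two ways: half-sibs through their shared father (r = 1/4) and first cousins through their mothers (r = 1/8).
r = 1/4 + 1/8 = 3/8 = 0.375.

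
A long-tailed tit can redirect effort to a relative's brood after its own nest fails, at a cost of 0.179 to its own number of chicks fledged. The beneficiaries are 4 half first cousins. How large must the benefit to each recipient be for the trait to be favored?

0.716

r to a half first cousin = 0.0625 (half first cousins share one grandparent — one path of length 4: r = (1/2)^4 = 1/16).
Hamilton's rule with n recipients of equal r: n·r·B > C, so B > C/(n·r) = 0.179/(4·0.0625) = 0.716.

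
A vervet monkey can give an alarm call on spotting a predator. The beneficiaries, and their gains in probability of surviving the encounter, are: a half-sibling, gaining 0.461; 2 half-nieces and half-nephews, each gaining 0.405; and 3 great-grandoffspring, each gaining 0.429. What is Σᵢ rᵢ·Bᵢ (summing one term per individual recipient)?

r to a half-sibling = 1/4 (half-sibs share one parent — one path of length 2: r = (1/2)^2 = 1/4).
r to a half-niece or half-nephew = 0.125 (half-aunt/uncle↔niece/nephew: one path of length 3: r = (1/2)^3 = 1/8).
r to a great-grandoffspring = 1/8 (three parent–offspring links: r = (1/2)^3 = 1/8).
Summing one r·B term per recipient: 1·0.25·0.461 + 2·0.125·0.405 + 3·0.125·0.429 = 0.377375.

0.377375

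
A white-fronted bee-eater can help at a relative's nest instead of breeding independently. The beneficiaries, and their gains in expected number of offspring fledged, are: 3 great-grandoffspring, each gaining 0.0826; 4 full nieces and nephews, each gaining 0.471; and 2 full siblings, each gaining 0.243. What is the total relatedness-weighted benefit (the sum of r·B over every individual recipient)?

0.744975

r to a great-grandoffspring = 0.125 (three parent–offspring links: r = (1/2)^3 = 1/8).
r to a full niece or nephew = 1/4 (full aunt/uncle↔niece/nephew: two paths of length 3 through the shared grandparent pair: r = 2·(1/2)^3 = 1/4).
r to a full sibling = 0.5 (full sibs share both parents — two paths of length 2: r = 2·(1/2)^2 = 1/2).
Summing one r·B term per recipient: 3·0.125·0.0826 + 4·0.25·0.471 + 2·0.5·0.243 = 0.744975.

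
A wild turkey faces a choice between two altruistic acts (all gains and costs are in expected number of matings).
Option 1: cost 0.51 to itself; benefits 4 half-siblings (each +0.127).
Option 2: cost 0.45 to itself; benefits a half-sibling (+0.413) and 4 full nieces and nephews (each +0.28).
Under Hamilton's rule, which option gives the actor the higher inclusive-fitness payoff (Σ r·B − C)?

Option 2

Option 1: r to a half-sibling = 0.25.
Option 1: Σ r·B − C = (4·0.25·0.127) − 0.51 = -0.383.
Option 2: r to a half-sibling = 0.25.
Option 2: r to a full niece or nephew = 0.25.
Option 2: Σ r·B − C = (1·0.25·0.413 + 4·0.25·0.28) − 0.45 = -0.06675.
Option 2 has the higher net inclusive-fitness payoff.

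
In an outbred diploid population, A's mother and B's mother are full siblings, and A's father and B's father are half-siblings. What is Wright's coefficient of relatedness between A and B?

With two independent routes of shared ancestry, r is the sum of the two contributions.
A and B are related in two ways: first cousins through their mothers (r = 1/8) and half first cousins through their fathers (r = 1/16).
r = 1/8 + 1/16 = 0.1875.

0.1875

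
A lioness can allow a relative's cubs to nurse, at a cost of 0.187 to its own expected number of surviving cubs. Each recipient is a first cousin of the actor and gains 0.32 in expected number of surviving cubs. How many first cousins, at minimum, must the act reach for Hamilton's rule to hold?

r to a first cousin = 0.125 (first cousins share one grandparent pair — two paths of length 4: r = 2·(1/2)^4 = 1/8).
Hamilton's rule: n·r·B > C  ⇒  n > C/(r·B) = 0.187/(0.125·0.32) = 4.675.
The smallest integer exceeding 4.675 is 5.

5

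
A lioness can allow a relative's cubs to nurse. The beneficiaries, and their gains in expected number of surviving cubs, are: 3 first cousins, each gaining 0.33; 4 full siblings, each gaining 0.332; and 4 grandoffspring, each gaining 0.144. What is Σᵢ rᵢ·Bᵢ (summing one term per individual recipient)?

0.93175

r to a first cousin = 0.125 (first cousins share one grandparent pair — two paths of length 4: r = 2·(1/2)^4 = 1/8).
r to a full sibling = 0.5 (full sibs share both parents — two paths of length 2: r = 2·(1/2)^2 = 1/2).
r to a grandoffspring = 1/4 (two parent–offspring links: r = (1/2)^2 = 1/4).
Summing one r·B term per recipient: 3·0.125·0.33 + 4·0.5·0.332 + 4·0.25·0.144 = 0.93175.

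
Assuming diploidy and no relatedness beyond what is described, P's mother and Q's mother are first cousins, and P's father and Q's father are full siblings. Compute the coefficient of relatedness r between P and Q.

0.15625

Wright's path rule: contributions from independent ancestry routes add.
P and Q are related in two ways: second cousins through their mothers (r = 1/32) and first cousins through their fathers (r = 1/8).
r = 1/32 + 1/8 = 0.15625.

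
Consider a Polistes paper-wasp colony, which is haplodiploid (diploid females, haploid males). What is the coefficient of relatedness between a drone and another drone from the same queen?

0.5

Haploid brothers each carry a random half of the queen's diploid genome, so on average they share half: r = 1/2.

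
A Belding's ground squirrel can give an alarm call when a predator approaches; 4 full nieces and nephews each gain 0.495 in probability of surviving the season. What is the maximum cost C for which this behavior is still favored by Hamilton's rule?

r to a full niece or nephew = 0.25 (full aunt/uncle↔niece/nephew: two paths of length 3 through the shared grandparent pair: r = 2·(1/2)^3 = 1/4).
Hamilton's rule: n·r·B > C, so the trait is favored while C < n·r·B = 4·0.25·0.495 = 0.495.

0.495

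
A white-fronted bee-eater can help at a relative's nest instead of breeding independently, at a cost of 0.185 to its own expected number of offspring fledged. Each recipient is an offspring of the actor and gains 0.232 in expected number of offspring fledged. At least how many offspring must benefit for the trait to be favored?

2

r to an offspring = 1/2 (one parent–offspring link: r = (1/2)^1 = 1/2).
Hamilton's rule: n·r·B > C  ⇒  n > C/(r·B) = 0.185/(0.5·0.232) = 1.595.
The smallest integer exceeding 1.595 is 2.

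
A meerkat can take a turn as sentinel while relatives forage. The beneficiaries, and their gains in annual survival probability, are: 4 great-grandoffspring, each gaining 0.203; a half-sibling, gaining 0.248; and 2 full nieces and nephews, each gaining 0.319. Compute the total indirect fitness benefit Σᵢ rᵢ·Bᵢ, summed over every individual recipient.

0.323

r to a great-grandoffspring = 1/8 (three parent–offspring links: r = (1/2)^3 = 1/8).
r to a half-sibling = 0.25 (half-sibs share one parent — one path of length 2: r = (1/2)^2 = 1/4).
r to a full niece or nephew = 0.25 (full aunt/uncle↔niece/nephew: two paths of length 3 through the shared grandparent pair: r = 2·(1/2)^3 = 1/4).
Summing one r·B term per recipient: 4·0.125·0.203 + 1·0.25·0.248 + 2·0.25·0.319 = 0.323.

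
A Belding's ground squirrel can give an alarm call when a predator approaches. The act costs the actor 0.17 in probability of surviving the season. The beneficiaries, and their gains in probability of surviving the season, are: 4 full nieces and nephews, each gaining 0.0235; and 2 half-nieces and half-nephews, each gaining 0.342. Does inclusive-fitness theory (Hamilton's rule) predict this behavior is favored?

No

Hamilton's rule: the trait is favored when the sum of r·B over every recipient exceeds the actor's cost C.
r to a full niece or nephew = 0.25 (full aunt/uncle↔niece/nephew: two paths of length 3 through the shared grandparent pair: r = 2·(1/2)^3 = 1/4).
r to a half-niece or half-nephew = 0.125 (half-aunt/uncle↔niece/nephew: one path of length 3: r = (1/2)^3 = 1/8).
Summing one r·B term per recipient: 4·0.25·0.0235 + 2·0.125·0.342 = 0.109.
0.109 < 0.17: the indirect benefit is less than the cost.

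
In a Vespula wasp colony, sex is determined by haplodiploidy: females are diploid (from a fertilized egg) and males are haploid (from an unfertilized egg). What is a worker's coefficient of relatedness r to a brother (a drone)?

Her haploid brother carries none of their father's genes and a random half of their mother's genome; that half matches the maternal half of her own genome with probability 1/2: r = 1/2 · 1/2 = 1/4.

0.25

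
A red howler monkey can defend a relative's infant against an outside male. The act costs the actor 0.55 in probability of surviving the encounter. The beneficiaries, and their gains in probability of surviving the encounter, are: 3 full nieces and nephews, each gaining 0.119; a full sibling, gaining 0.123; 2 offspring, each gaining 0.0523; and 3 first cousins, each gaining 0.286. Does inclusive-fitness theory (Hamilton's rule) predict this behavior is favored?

Hamilton's rule: the trait is favored when the sum of r·B over every recipient exceeds the actor's cost C.
r to a full niece or nephew = 0.25 (full aunt/uncle↔niece/nephew: two paths of length 3 through the shared grandparent pair: r = 2·(1/2)^3 = 1/4).
r to a full sibling = 0.5 (full sibs share both parents — two paths of length 2: r = 2·(1/2)^2 = 1/2).
r to an offspring = 1/2 (one parent–offspring link: r = (1/2)^1 = 1/2).
r to a first cousin = 1/8 (first cousins share one grandparent pair — two paths of length 4: r = 2·(1/2)^4 = 1/8).
Summing one r·B term per recipient: 3·0.25·0.119 + 1·0.5·0.123 + 2·0.5·0.0523 + 3·0.125·0.286 = 0.3103.
0.3103 < 0.55: the indirect benefit is less than the cost.

No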